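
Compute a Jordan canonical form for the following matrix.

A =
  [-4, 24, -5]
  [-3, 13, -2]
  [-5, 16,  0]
J_3(3)

The characteristic polynomial is
  det(x·I − A) = x^3 - 9*x^2 + 27*x - 27 = (x - 3)^3

Eigenvalues and multiplicities (the geometric multiplicity of λ is n − rank(A − λI), which equals the number of Jordan blocks for λ):
  λ = 3: algebraic multiplicity = 3, geometric multiplicity = 1

Determining the block sizes for each eigenvalue:
  λ = 3: one block (gm = 1), so the single block has size am = 3 → block sizes [3]

Assembling the blocks gives a Jordan form
J =
  [3, 1, 0]
  [0, 3, 1]
  [0, 0, 3]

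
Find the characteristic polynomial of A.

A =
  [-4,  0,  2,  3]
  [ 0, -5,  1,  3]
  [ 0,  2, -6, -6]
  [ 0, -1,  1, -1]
x^4 + 16*x^3 + 96*x^2 + 256*x + 256

Expanding det(x·I − A) (e.g. by cofactor expansion or by noting that A is similar to its Jordan form J, which has the same characteristic polynomial as A) gives
  χ_A(x) = x^4 + 16*x^3 + 96*x^2 + 256*x + 256
which factors as (x + 4)^4. The eigenvalues (with algebraic multiplicities) are λ = -4 with multiplicity 4.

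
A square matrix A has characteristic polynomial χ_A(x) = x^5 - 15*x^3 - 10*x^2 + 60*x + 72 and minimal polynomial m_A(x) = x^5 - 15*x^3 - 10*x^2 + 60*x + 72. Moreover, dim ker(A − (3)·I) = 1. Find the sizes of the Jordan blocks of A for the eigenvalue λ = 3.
Block sizes for λ = 3: [2]

Step 1 — from the characteristic polynomial, algebraic multiplicity of λ = 3 is 2. From dim ker(A − (3)·I) = 1, there are exactly 1 Jordan blocks for λ = 3.
Step 2 — from the minimal polynomial, the factor (x − 3)^2 tells us the largest block for λ = 3 has size 2.
Step 3 — with total size 2, 1 blocks, and largest block 2, the block sizes (in nonincreasing order) are [2].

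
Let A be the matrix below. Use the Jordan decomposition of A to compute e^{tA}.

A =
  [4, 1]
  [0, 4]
e^{tA} =
  [exp(4*t), t*exp(4*t)]
  [0, exp(4*t)]

Strategy: write A = P · J · P⁻¹ where J is a Jordan canonical form, so e^{tA} = P · e^{tJ} · P⁻¹, and e^{tJ} can be computed block-by-block.

A has Jordan form
J =
  [4, 1]
  [0, 4]
(up to reordering of blocks).

Per-block formulas:
  For a 2×2 Jordan block J_2(4): exp(t · J_2(4)) = e^(4t)·(I + t·N), where N is the 2×2 nilpotent shift.

After assembling e^{tJ} and conjugating by P, we get:

e^{tA} =
  [exp(4*t), t*exp(4*t)]
  [0, exp(4*t)]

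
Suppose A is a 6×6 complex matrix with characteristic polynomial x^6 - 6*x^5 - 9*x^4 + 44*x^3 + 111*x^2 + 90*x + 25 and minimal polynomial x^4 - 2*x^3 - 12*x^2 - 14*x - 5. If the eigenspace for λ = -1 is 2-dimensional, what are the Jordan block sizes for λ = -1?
Block sizes for λ = -1: [3, 1]

Step 1 — from the characteristic polynomial, algebraic multiplicity of λ = -1 is 4. From dim ker(A − (-1)·I) = 2, there are exactly 2 Jordan blocks for λ = -1.
Step 2 — from the minimal polynomial, the factor (x + 1)^3 tells us the largest block for λ = -1 has size 3.
Step 3 — with total size 4, 2 blocks, and largest block 3, the block sizes (in nonincreasing order) are [3, 1].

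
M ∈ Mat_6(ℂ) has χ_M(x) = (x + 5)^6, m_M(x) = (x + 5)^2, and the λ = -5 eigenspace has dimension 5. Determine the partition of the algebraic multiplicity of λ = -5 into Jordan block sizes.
Block sizes for λ = -5: [2, 1, 1, 1, 1]

Step 1 — from the characteristic polynomial, algebraic multiplicity of λ = -5 is 6. From dim ker(M − (-5)·I) = 5, there are exactly 5 Jordan blocks for λ = -5.
Step 2 — from the minimal polynomial, the factor (x + 5)^2 tells us the largest block for λ = -5 has size 2.
Step 3 — with total size 6, 5 blocks, and largest block 2, the block sizes (in nonincreasing order) are [2, 1, 1, 1, 1].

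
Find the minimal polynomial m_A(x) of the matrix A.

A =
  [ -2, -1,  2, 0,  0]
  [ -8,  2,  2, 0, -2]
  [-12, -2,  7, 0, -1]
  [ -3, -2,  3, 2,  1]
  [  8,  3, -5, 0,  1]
x^3 - 6*x^2 + 12*x - 8

The characteristic polynomial is χ_A(x) = (x - 2)^5, so the eigenvalues are known. The minimal polynomial is
  m_A(x) = Π_λ (x − λ)^{k_λ}
where k_λ is the size of the *largest* Jordan block for λ (equivalently, the smallest k with (A − λI)^k v = 0 for every generalised eigenvector v of λ).

  λ = 2: largest Jordan block has size 3, contributing (x − 2)^3

So m_A(x) = (x - 2)^3 = x^3 - 6*x^2 + 12*x - 8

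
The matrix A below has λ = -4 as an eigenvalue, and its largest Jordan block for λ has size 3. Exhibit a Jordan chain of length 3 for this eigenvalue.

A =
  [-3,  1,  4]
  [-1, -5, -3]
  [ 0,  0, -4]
A Jordan chain for λ = -4 of length 3:
v_1 = (1, -1, 0)ᵀ
v_2 = (4, -3, 0)ᵀ
v_3 = (0, 0, 1)ᵀ

Let N = A − (-4)·I. We want v_3 with N^3 v_3 = 0 but N^2 v_3 ≠ 0; then v_{j-1} := N · v_j for j = 3, …, 2.

Pick v_3 = (0, 0, 1)ᵀ.
Then v_2 = N · v_3 = (4, -3, 0)ᵀ.
Then v_1 = N · v_2 = (1, -1, 0)ᵀ.

Sanity check: (A − (-4)·I) v_1 = (0, 0, 0)ᵀ = 0. ✓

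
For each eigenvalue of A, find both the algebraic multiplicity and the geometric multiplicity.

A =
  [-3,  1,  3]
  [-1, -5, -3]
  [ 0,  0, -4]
λ = -4: alg = 3, geom = 2

Step 1 — factor the characteristic polynomial to read off the algebraic multiplicities:
  χ_A(x) = (x + 4)^3

Step 2 — compute geometric multiplicities via the rank-nullity identity g(λ) = n − rank(A − λI):
  rank(A − (-4)·I) = 1, so dim ker(A − (-4)·I) = n − 1 = 2

Summary:
  λ = -4: algebraic multiplicity = 3, geometric multiplicity = 2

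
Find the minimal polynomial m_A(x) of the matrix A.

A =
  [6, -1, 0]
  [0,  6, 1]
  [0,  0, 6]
x^3 - 18*x^2 + 108*x - 216

The characteristic polynomial is χ_A(x) = (x - 6)^3, so the eigenvalues are known. The minimal polynomial is
  m_A(x) = Π_λ (x − λ)^{k_λ}
where k_λ is the size of the *largest* Jordan block for λ (equivalently, the smallest k with (A − λI)^k v = 0 for every generalised eigenvector v of λ).

  λ = 6: largest Jordan block has size 3, contributing (x − 6)^3

So m_A(x) = (x - 6)^3 = x^3 - 18*x^2 + 108*x - 216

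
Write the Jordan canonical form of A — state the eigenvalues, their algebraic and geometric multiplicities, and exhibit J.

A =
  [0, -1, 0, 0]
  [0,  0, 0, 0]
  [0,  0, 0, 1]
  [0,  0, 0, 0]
J_2(0) ⊕ J_2(0)

The characteristic polynomial is
  det(x·I − A) = x^4

Eigenvalues and multiplicities (the geometric multiplicity of λ is n − rank(A − λI), which equals the number of Jordan blocks for λ):
  λ = 0: algebraic multiplicity = 4, geometric multiplicity = 2

Determining the block sizes for each eigenvalue:
  λ = 0: with am = 4 and gm = 2, the partition is not yet determined (e.g. several partitions of 4 into 2 parts exist). Let N = A − (0)·I. Computing rank(N^1) = 2, rank(N^2) = 0; the number of blocks of size ≥ j is rank(N^{j−1}) − rank(N^j), giving [2, 2]. So we have 2 block(s) of size 2 → block sizes [2, 2]

Assembling the blocks gives a Jordan form
J =
  [0, 1, 0, 0]
  [0, 0, 0, 0]
  [0, 0, 0, 1]
  [0, 0, 0, 0]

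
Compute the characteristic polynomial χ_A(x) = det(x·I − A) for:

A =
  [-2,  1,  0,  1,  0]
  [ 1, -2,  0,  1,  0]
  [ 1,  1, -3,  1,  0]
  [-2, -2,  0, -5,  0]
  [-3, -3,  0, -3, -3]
x^5 + 15*x^4 + 90*x^3 + 270*x^2 + 405*x + 243

Expanding det(x·I − A) (e.g. by cofactor expansion or by noting that A is similar to its Jordan form J, which has the same characteristic polynomial as A) gives
  χ_A(x) = x^5 + 15*x^4 + 90*x^3 + 270*x^2 + 405*x + 243
which factors as (x + 3)^5. The eigenvalues (with algebraic multiplicities) are λ = -3 with multiplicity 5.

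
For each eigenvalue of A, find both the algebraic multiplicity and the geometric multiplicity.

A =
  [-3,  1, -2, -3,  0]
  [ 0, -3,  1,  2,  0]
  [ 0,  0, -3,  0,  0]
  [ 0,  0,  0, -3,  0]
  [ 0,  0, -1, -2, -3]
λ = -3: alg = 5, geom = 3

Step 1 — factor the characteristic polynomial to read off the algebraic multiplicities:
  χ_A(x) = (x + 3)^5

Step 2 — compute geometric multiplicities via the rank-nullity identity g(λ) = n − rank(A − λI):
  rank(A − (-3)·I) = 2, so dim ker(A − (-3)·I) = n − 2 = 3

Summary:
  λ = -3: algebraic multiplicity = 5, geometric multiplicity = 3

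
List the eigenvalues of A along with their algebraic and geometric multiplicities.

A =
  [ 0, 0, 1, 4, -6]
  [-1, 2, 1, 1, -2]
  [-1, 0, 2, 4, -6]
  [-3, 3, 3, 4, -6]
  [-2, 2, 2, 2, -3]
λ = 1: alg = 5, geom = 3

Step 1 — factor the characteristic polynomial to read off the algebraic multiplicities:
  χ_A(x) = (x - 1)^5

Step 2 — compute geometric multiplicities via the rank-nullity identity g(λ) = n − rank(A − λI):
  rank(A − (1)·I) = 2, so dim ker(A − (1)·I) = n − 2 = 3

Summary:
  λ = 1: algebraic multiplicity = 5, geometric multiplicity = 3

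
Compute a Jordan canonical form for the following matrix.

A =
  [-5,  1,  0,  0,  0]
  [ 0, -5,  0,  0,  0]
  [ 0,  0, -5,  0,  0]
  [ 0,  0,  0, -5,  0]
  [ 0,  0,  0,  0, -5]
J_2(-5) ⊕ J_1(-5) ⊕ J_1(-5) ⊕ J_1(-5)

The characteristic polynomial is
  det(x·I − A) = x^5 + 25*x^4 + 250*x^3 + 1250*x^2 + 3125*x + 3125 = (x + 5)^5

Eigenvalues and multiplicities (the geometric multiplicity of λ is n − rank(A − λI), which equals the number of Jordan blocks for λ):
  λ = -5: algebraic multiplicity = 5, geometric multiplicity = 4

Determining the block sizes for each eigenvalue:
  λ = -5: 4 blocks summing to 5 forces exactly one block of size 2 and the rest size 1 → block sizes [2, 1, 1, 1]

Assembling the blocks gives a Jordan form
J =
  [-5,  1,  0,  0,  0]
  [ 0, -5,  0,  0,  0]
  [ 0,  0, -5,  0,  0]
  [ 0,  0,  0, -5,  0]
  [ 0,  0,  0,  0, -5]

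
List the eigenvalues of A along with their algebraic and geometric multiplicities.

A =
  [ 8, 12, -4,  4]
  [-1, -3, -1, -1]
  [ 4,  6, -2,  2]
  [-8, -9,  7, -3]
λ = 0: alg = 4, geom = 2

Step 1 — factor the characteristic polynomial to read off the algebraic multiplicities:
  χ_A(x) = x^4

Step 2 — compute geometric multiplicities via the rank-nullity identity g(λ) = n − rank(A − λI):
  rank(A − (0)·I) = 2, so dim ker(A − (0)·I) = n − 2 = 2

Summary:
  λ = 0: algebraic multiplicity = 4, geometric multiplicity = 2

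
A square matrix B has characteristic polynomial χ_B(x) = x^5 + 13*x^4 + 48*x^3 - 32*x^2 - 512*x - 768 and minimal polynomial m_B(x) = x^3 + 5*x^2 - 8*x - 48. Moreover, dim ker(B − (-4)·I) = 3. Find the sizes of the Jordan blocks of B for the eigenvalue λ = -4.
Block sizes for λ = -4: [2, 1, 1]

Step 1 — from the characteristic polynomial, algebraic multiplicity of λ = -4 is 4. From dim ker(B − (-4)·I) = 3, there are exactly 3 Jordan blocks for λ = -4.
Step 2 — from the minimal polynomial, the factor (x + 4)^2 tells us the largest block for λ = -4 has size 2.
Step 3 — with total size 4, 3 blocks, and largest block 2, the block sizes (in nonincreasing order) are [2, 1, 1].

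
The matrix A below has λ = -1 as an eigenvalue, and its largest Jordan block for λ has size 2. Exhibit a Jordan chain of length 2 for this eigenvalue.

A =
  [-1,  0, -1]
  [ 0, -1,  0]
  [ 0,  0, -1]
A Jordan chain for λ = -1 of length 2:
v_1 = (-1, 0, 0)ᵀ
v_2 = (0, 0, 1)ᵀ

Let N = A − (-1)·I. We want v_2 with N^2 v_2 = 0 but N^1 v_2 ≠ 0; then v_{j-1} := N · v_j for j = 2, …, 2.

Pick v_2 = (0, 0, 1)ᵀ.
Then v_1 = N · v_2 = (-1, 0, 0)ᵀ.

Sanity check: (A − (-1)·I) v_1 = (0, 0, 0)ᵀ = 0. ✓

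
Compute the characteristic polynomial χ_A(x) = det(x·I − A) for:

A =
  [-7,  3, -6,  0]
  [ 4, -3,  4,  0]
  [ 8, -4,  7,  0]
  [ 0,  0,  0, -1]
x^4 + 4*x^3 + 6*x^2 + 4*x + 1

Expanding det(x·I − A) (e.g. by cofactor expansion or by noting that A is similar to its Jordan form J, which has the same characteristic polynomial as A) gives
  χ_A(x) = x^4 + 4*x^3 + 6*x^2 + 4*x + 1
which factors as (x + 1)^4. The eigenvalues (with algebraic multiplicities) are λ = -1 with multiplicity 4.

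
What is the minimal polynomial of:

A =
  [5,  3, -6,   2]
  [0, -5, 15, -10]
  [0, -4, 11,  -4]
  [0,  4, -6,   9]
x^3 - 15*x^2 + 75*x - 125

The characteristic polynomial is χ_A(x) = (x - 5)^4, so the eigenvalues are known. The minimal polynomial is
  m_A(x) = Π_λ (x − λ)^{k_λ}
where k_λ is the size of the *largest* Jordan block for λ (equivalently, the smallest k with (A − λI)^k v = 0 for every generalised eigenvector v of λ).

  λ = 5: largest Jordan block has size 3, contributing (x − 5)^3

So m_A(x) = (x - 5)^3 = x^3 - 15*x^2 + 75*x - 125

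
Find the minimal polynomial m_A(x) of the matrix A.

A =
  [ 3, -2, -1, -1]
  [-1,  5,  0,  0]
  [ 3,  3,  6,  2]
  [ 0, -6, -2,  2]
x^3 - 12*x^2 + 48*x - 64

The characteristic polynomial is χ_A(x) = (x - 4)^4, so the eigenvalues are known. The minimal polynomial is
  m_A(x) = Π_λ (x − λ)^{k_λ}
where k_λ is the size of the *largest* Jordan block for λ (equivalently, the smallest k with (A − λI)^k v = 0 for every generalised eigenvector v of λ).

  λ = 4: largest Jordan block has size 3, contributing (x − 4)^3

So m_A(x) = (x - 4)^3 = x^3 - 12*x^2 + 48*x - 64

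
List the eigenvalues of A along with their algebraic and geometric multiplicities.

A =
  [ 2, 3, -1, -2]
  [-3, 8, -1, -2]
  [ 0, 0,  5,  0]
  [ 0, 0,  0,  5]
λ = 5: alg = 4, geom = 3

Step 1 — factor the characteristic polynomial to read off the algebraic multiplicities:
  χ_A(x) = (x - 5)^4

Step 2 — compute geometric multiplicities via the rank-nullity identity g(λ) = n − rank(A − λI):
  rank(A − (5)·I) = 1, so dim ker(A − (5)·I) = n − 1 = 3

Summary:
  λ = 5: algebraic multiplicity = 4, geometric multiplicity = 3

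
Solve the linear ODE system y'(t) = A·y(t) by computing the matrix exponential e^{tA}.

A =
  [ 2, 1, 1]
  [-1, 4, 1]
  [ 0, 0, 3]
e^{tA} =
  [-t*exp(3*t) + exp(3*t), t*exp(3*t), t*exp(3*t)]
  [-t*exp(3*t), t*exp(3*t) + exp(3*t), t*exp(3*t)]
  [0, 0, exp(3*t)]

Strategy: write A = P · J · P⁻¹ where J is a Jordan canonical form, so e^{tA} = P · e^{tJ} · P⁻¹, and e^{tJ} can be computed block-by-block.

A has Jordan form
J =
  [3, 1, 0]
  [0, 3, 0]
  [0, 0, 3]
(up to reordering of blocks).

Per-block formulas:
  For a 2×2 Jordan block J_2(3): exp(t · J_2(3)) = e^(3t)·(I + t·N), where N is the 2×2 nilpotent shift.
  For a 1×1 block at λ = 3: exp(t · [3]) = [e^(3t)].

After assembling e^{tJ} and conjugating by P, we get:

e^{tA} =
  [-t*exp(3*t) + exp(3*t), t*exp(3*t), t*exp(3*t)]
  [-t*exp(3*t), t*exp(3*t) + exp(3*t), t*exp(3*t)]
  [0, 0, exp(3*t)]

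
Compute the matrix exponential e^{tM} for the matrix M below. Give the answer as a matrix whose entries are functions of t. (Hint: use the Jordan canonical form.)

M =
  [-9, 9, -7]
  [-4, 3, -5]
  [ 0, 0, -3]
e^{tM} =
  [-6*t*exp(-3*t) + exp(-3*t), 9*t*exp(-3*t), -3*t^2*exp(-3*t)/2 - 7*t*exp(-3*t)]
  [-4*t*exp(-3*t), 6*t*exp(-3*t) + exp(-3*t), -t^2*exp(-3*t) - 5*t*exp(-3*t)]
  [0, 0, exp(-3*t)]

Strategy: write M = P · J · P⁻¹ where J is a Jordan canonical form, so e^{tM} = P · e^{tJ} · P⁻¹, and e^{tJ} can be computed block-by-block.

M has Jordan form
J =
  [-3,  1,  0]
  [ 0, -3,  1]
  [ 0,  0, -3]
(up to reordering of blocks).

Per-block formulas:
  For a 3×3 Jordan block J_3(-3): exp(t · J_3(-3)) = e^(-3t)·(I + t·N + (t^2/2)·N^2), where N is the 3×3 nilpotent shift.

After assembling e^{tJ} and conjugating by P, we get:

e^{tM} =
  [-6*t*exp(-3*t) + exp(-3*t), 9*t*exp(-3*t), -3*t^2*exp(-3*t)/2 - 7*t*exp(-3*t)]
  [-4*t*exp(-3*t), 6*t*exp(-3*t) + exp(-3*t), -t^2*exp(-3*t) - 5*t*exp(-3*t)]
  [0, 0, exp(-3*t)]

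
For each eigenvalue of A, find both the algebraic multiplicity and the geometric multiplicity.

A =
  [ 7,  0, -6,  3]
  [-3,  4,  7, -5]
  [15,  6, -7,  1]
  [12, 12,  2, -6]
λ = -2: alg = 2, geom = 2; λ = 1: alg = 2, geom = 1

Step 1 — factor the characteristic polynomial to read off the algebraic multiplicities:
  χ_A(x) = (x - 1)^2*(x + 2)^2

Step 2 — compute geometric multiplicities via the rank-nullity identity g(λ) = n − rank(A − λI):
  rank(A − (-2)·I) = 2, so dim ker(A − (-2)·I) = n − 2 = 2
  rank(A − (1)·I) = 3, so dim ker(A − (1)·I) = n − 3 = 1

Summary:
  λ = -2: algebraic multiplicity = 2, geometric multiplicity = 2
  λ = 1: algebraic multiplicity = 2, geometric multiplicity = 1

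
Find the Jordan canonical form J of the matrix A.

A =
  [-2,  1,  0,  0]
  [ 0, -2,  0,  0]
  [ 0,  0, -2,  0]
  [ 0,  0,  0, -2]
J_2(-2) ⊕ J_1(-2) ⊕ J_1(-2)

The characteristic polynomial is
  det(x·I − A) = x^4 + 8*x^3 + 24*x^2 + 32*x + 16 = (x + 2)^4

Eigenvalues and multiplicities (the geometric multiplicity of λ is n − rank(A − λI), which equals the number of Jordan blocks for λ):
  λ = -2: algebraic multiplicity = 4, geometric multiplicity = 3

Determining the block sizes for each eigenvalue:
  λ = -2: 3 blocks summing to 4 forces exactly one block of size 2 and the rest size 1 → block sizes [2, 1, 1]

Assembling the blocks gives a Jordan form
J =
  [-2,  1,  0,  0]
  [ 0, -2,  0,  0]
  [ 0,  0, -2,  0]
  [ 0,  0,  0, -2]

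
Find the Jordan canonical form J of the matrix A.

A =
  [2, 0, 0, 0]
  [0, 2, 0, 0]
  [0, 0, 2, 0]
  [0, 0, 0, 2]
J_1(2) ⊕ J_1(2) ⊕ J_1(2) ⊕ J_1(2)

The characteristic polynomial is
  det(x·I − A) = x^4 - 8*x^3 + 24*x^2 - 32*x + 16 = (x - 2)^4

Eigenvalues and multiplicities (the geometric multiplicity of λ is n − rank(A − λI), which equals the number of Jordan blocks for λ):
  λ = 2: algebraic multiplicity = 4, geometric multiplicity = 4

Determining the block sizes for each eigenvalue:
  λ = 2: gm = am = 4, so every block has size 1 → block sizes [1, 1, 1, 1]

Assembling the blocks gives a Jordan form
J =
  [2, 0, 0, 0]
  [0, 2, 0, 0]
  [0, 0, 2, 0]
  [0, 0, 0, 2]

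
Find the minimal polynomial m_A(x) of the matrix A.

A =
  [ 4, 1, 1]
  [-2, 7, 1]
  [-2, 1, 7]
x^2 - 12*x + 36

The characteristic polynomial is χ_A(x) = (x - 6)^3, so the eigenvalues are known. The minimal polynomial is
  m_A(x) = Π_λ (x − λ)^{k_λ}
where k_λ is the size of the *largest* Jordan block for λ (equivalently, the smallest k with (A − λI)^k v = 0 for every generalised eigenvector v of λ).

  λ = 6: largest Jordan block has size 2, contributing (x − 6)^2

So m_A(x) = (x - 6)^2 = x^2 - 12*x + 36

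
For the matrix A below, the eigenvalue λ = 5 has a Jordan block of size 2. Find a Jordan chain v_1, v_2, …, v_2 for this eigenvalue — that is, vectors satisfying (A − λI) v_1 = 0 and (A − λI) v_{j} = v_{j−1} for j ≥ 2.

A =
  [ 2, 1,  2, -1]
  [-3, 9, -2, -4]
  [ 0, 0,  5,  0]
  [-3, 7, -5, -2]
A Jordan chain for λ = 5 of length 2:
v_1 = (0, -1, 0, -1)ᵀ
v_2 = (1, 1, 1, 0)ᵀ

Let N = A − (5)·I. We want v_2 with N^2 v_2 = 0 but N^1 v_2 ≠ 0; then v_{j-1} := N · v_j for j = 2, …, 2.

Pick v_2 = (1, 1, 1, 0)ᵀ.
Then v_1 = N · v_2 = (0, -1, 0, -1)ᵀ.

Sanity check: (A − (5)·I) v_1 = (0, 0, 0, 0)ᵀ = 0. ✓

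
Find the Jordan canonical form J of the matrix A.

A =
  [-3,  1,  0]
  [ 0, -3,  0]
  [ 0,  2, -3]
J_2(-3) ⊕ J_1(-3)

The characteristic polynomial is
  det(x·I − A) = x^3 + 9*x^2 + 27*x + 27 = (x + 3)^3

Eigenvalues and multiplicities (the geometric multiplicity of λ is n − rank(A − λI), which equals the number of Jordan blocks for λ):
  λ = -3: algebraic multiplicity = 3, geometric multiplicity = 2

Determining the block sizes for each eigenvalue:
  λ = -3: 2 blocks summing to 3 forces exactly one block of size 2 and the rest size 1 → block sizes [2, 1]

Assembling the blocks gives a Jordan form
J =
  [-3,  1,  0]
  [ 0, -3,  0]
  [ 0,  0, -3]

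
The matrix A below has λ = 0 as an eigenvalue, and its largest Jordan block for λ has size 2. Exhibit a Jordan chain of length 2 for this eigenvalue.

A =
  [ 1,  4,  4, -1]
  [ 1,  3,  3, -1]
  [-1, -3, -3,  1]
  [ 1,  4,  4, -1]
A Jordan chain for λ = 0 of length 2:
v_1 = (1, 1, -1, 1)ᵀ
v_2 = (1, 0, 0, 0)ᵀ

Let N = A − (0)·I. We want v_2 with N^2 v_2 = 0 but N^1 v_2 ≠ 0; then v_{j-1} := N · v_j for j = 2, …, 2.

Pick v_2 = (1, 0, 0, 0)ᵀ.
Then v_1 = N · v_2 = (1, 1, -1, 1)ᵀ.

Sanity check: (A − (0)·I) v_1 = (0, 0, 0, 0)ᵀ = 0. ✓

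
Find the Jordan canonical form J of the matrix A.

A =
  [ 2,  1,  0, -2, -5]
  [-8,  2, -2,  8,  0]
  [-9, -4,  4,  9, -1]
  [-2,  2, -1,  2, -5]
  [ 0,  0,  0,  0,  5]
J_2(0) ⊕ J_3(5)

The characteristic polynomial is
  det(x·I − A) = x^5 - 15*x^4 + 75*x^3 - 125*x^2 = x^2*(x - 5)^3

Eigenvalues and multiplicities (the geometric multiplicity of λ is n − rank(A − λI), which equals the number of Jordan blocks for λ):
  λ = 0: algebraic multiplicity = 2, geometric multiplicity = 1
  λ = 5: algebraic multiplicity = 3, geometric multiplicity = 1

Determining the block sizes for each eigenvalue:
  λ = 0: one block (gm = 1), so the single block has size am = 2 → block sizes [2]
  λ = 5: one block (gm = 1), so the single block has size am = 3 → block sizes [3]

Assembling the blocks gives a Jordan form
J =
  [0, 1, 0, 0, 0]
  [0, 0, 0, 0, 0]
  [0, 0, 5, 1, 0]
  [0, 0, 0, 5, 1]
  [0, 0, 0, 0, 5]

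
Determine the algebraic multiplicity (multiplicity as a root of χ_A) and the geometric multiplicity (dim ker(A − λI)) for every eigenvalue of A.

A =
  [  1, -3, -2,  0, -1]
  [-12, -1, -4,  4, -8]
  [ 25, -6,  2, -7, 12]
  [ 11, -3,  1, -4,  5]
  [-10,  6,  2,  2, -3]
λ = -1: alg = 5, geom = 3

Step 1 — factor the characteristic polynomial to read off the algebraic multiplicities:
  χ_A(x) = (x + 1)^5

Step 2 — compute geometric multiplicities via the rank-nullity identity g(λ) = n − rank(A − λI):
  rank(A − (-1)·I) = 2, so dim ker(A − (-1)·I) = n − 2 = 3

Summary:
  λ = -1: algebraic multiplicity = 5, geometric multiplicity = 3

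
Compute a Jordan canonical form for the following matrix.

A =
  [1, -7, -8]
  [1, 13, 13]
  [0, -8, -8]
J_3(2)

The characteristic polynomial is
  det(x·I − A) = x^3 - 6*x^2 + 12*x - 8 = (x - 2)^3

Eigenvalues and multiplicities (the geometric multiplicity of λ is n − rank(A − λI), which equals the number of Jordan blocks for λ):
  λ = 2: algebraic multiplicity = 3, geometric multiplicity = 1

Determining the block sizes for each eigenvalue:
  λ = 2: one block (gm = 1), so the single block has size am = 3 → block sizes [3]

Assembling the blocks gives a Jordan form
J =
  [2, 1, 0]
  [0, 2, 1]
  [0, 0, 2]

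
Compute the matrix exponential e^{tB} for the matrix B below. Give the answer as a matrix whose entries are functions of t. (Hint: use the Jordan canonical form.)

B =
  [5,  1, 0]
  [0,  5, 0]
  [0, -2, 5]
e^{tB} =
  [exp(5*t), t*exp(5*t), 0]
  [0, exp(5*t), 0]
  [0, -2*t*exp(5*t), exp(5*t)]

Strategy: write B = P · J · P⁻¹ where J is a Jordan canonical form, so e^{tB} = P · e^{tJ} · P⁻¹, and e^{tJ} can be computed block-by-block.

B has Jordan form
J =
  [5, 1, 0]
  [0, 5, 0]
  [0, 0, 5]
(up to reordering of blocks).

Per-block formulas:
  For a 1×1 block at λ = 5: exp(t · [5]) = [e^(5t)].
  For a 2×2 Jordan block J_2(5): exp(t · J_2(5)) = e^(5t)·(I + t·N), where N is the 2×2 nilpotent shift.

After assembling e^{tJ} and conjugating by P, we get:

e^{tB} =
  [exp(5*t), t*exp(5*t), 0]
  [0, exp(5*t), 0]
  [0, -2*t*exp(5*t), exp(5*t)]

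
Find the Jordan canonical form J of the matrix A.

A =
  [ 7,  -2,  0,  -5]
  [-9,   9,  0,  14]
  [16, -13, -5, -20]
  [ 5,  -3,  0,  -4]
J_1(-5) ⊕ J_3(4)

The characteristic polynomial is
  det(x·I − A) = x^4 - 7*x^3 - 12*x^2 + 176*x - 320 = (x - 4)^3*(x + 5)

Eigenvalues and multiplicities (the geometric multiplicity of λ is n − rank(A − λI), which equals the number of Jordan blocks for λ):
  λ = -5: algebraic multiplicity = 1, geometric multiplicity = 1
  λ = 4: algebraic multiplicity = 3, geometric multiplicity = 1

Determining the block sizes for each eigenvalue:
  λ = -5: one block (gm = 1), so the single block has size am = 1 → block sizes [1]
  λ = 4: one block (gm = 1), so the single block has size am = 3 → block sizes [3]

Assembling the blocks gives a Jordan form
J =
  [-5, 0, 0, 0]
  [ 0, 4, 1, 0]
  [ 0, 0, 4, 1]
  [ 0, 0, 0, 4]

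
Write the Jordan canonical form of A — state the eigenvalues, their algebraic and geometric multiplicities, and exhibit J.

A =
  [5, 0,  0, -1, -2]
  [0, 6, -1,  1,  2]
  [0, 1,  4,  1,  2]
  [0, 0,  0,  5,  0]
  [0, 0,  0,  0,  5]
J_2(5) ⊕ J_2(5) ⊕ J_1(5)

The characteristic polynomial is
  det(x·I − A) = x^5 - 25*x^4 + 250*x^3 - 1250*x^2 + 3125*x - 3125 = (x - 5)^5

Eigenvalues and multiplicities (the geometric multiplicity of λ is n − rank(A − λI), which equals the number of Jordan blocks for λ):
  λ = 5: algebraic multiplicity = 5, geometric multiplicity = 3

Determining the block sizes for each eigenvalue:
  λ = 5: with am = 5 and gm = 3, the partition is not yet determined (e.g. several partitions of 5 into 3 parts exist). Let N = A − (5)·I. Computing rank(N^1) = 2, rank(N^2) = 0; the number of blocks of size ≥ j is rank(N^{j−1}) − rank(N^j), giving [3, 2]. So we have 2 block(s) of size 2, 1 block(s) of size 1 → block sizes [2, 2, 1]

Assembling the blocks gives a Jordan form
J =
  [5, 1, 0, 0, 0]
  [0, 5, 0, 0, 0]
  [0, 0, 5, 1, 0]
  [0, 0, 0, 5, 0]
  [0, 0, 0, 0, 5]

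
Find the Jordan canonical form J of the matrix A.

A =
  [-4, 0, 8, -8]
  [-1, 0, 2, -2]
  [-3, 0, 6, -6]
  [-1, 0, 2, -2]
J_2(0) ⊕ J_1(0) ⊕ J_1(0)

The characteristic polynomial is
  det(x·I − A) = x^4

Eigenvalues and multiplicities (the geometric multiplicity of λ is n − rank(A − λI), which equals the number of Jordan blocks for λ):
  λ = 0: algebraic multiplicity = 4, geometric multiplicity = 3

Determining the block sizes for each eigenvalue:
  λ = 0: 3 blocks summing to 4 forces exactly one block of size 2 and the rest size 1 → block sizes [2, 1, 1]

Assembling the blocks gives a Jordan form
J =
  [0, 1, 0, 0]
  [0, 0, 0, 0]
  [0, 0, 0, 0]
  [0, 0, 0, 0]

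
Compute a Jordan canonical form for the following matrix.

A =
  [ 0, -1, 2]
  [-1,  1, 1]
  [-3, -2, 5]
J_3(2)

The characteristic polynomial is
  det(x·I − A) = x^3 - 6*x^2 + 12*x - 8 = (x - 2)^3

Eigenvalues and multiplicities (the geometric multiplicity of λ is n − rank(A − λI), which equals the number of Jordan blocks for λ):
  λ = 2: algebraic multiplicity = 3, geometric multiplicity = 1

Determining the block sizes for each eigenvalue:
  λ = 2: one block (gm = 1), so the single block has size am = 3 → block sizes [3]

Assembling the blocks gives a Jordan form
J =
  [2, 1, 0]
  [0, 2, 1]
  [0, 0, 2]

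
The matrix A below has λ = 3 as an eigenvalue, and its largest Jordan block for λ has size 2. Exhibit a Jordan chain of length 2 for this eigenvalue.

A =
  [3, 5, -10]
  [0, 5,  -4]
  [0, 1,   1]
A Jordan chain for λ = 3 of length 2:
v_1 = (5, 2, 1)ᵀ
v_2 = (0, 1, 0)ᵀ

Let N = A − (3)·I. We want v_2 with N^2 v_2 = 0 but N^1 v_2 ≠ 0; then v_{j-1} := N · v_j for j = 2, …, 2.

Pick v_2 = (0, 1, 0)ᵀ.
Then v_1 = N · v_2 = (5, 2, 1)ᵀ.

Sanity check: (A − (3)·I) v_1 = (0, 0, 0)ᵀ = 0. ✓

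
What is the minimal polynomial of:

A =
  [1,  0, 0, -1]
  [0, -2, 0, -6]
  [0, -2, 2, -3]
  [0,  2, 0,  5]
x^3 - 4*x^2 + 5*x - 2

The characteristic polynomial is χ_A(x) = (x - 2)^2*(x - 1)^2, so the eigenvalues are known. The minimal polynomial is
  m_A(x) = Π_λ (x − λ)^{k_λ}
where k_λ is the size of the *largest* Jordan block for λ (equivalently, the smallest k with (A − λI)^k v = 0 for every generalised eigenvector v of λ).

  λ = 1: largest Jordan block has size 2, contributing (x − 1)^2
  λ = 2: largest Jordan block has size 1, contributing (x − 2)

So m_A(x) = (x - 2)*(x - 1)^2 = x^3 - 4*x^2 + 5*x - 2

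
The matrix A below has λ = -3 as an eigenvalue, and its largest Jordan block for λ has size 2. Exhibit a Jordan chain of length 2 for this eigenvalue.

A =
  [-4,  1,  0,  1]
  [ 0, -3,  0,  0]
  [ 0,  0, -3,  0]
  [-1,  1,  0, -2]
A Jordan chain for λ = -3 of length 2:
v_1 = (-1, 0, 0, -1)ᵀ
v_2 = (1, 0, 0, 0)ᵀ

Let N = A − (-3)·I. We want v_2 with N^2 v_2 = 0 but N^1 v_2 ≠ 0; then v_{j-1} := N · v_j for j = 2, …, 2.

Pick v_2 = (1, 0, 0, 0)ᵀ.
Then v_1 = N · v_2 = (-1, 0, 0, -1)ᵀ.

Sanity check: (A − (-3)·I) v_1 = (0, 0, 0, 0)ᵀ = 0. ✓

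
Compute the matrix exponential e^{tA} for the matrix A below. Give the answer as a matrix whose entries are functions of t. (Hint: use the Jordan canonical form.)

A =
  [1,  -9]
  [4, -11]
e^{tA} =
  [6*t*exp(-5*t) + exp(-5*t), -9*t*exp(-5*t)]
  [4*t*exp(-5*t), -6*t*exp(-5*t) + exp(-5*t)]

Strategy: write A = P · J · P⁻¹ where J is a Jordan canonical form, so e^{tA} = P · e^{tJ} · P⁻¹, and e^{tJ} can be computed block-by-block.

A has Jordan form
J =
  [-5,  1]
  [ 0, -5]
(up to reordering of blocks).

Per-block formulas:
  For a 2×2 Jordan block J_2(-5): exp(t · J_2(-5)) = e^(-5t)·(I + t·N), where N is the 2×2 nilpotent shift.

After assembling e^{tJ} and conjugating by P, we get:

e^{tA} =
  [6*t*exp(-5*t) + exp(-5*t), -9*t*exp(-5*t)]
  [4*t*exp(-5*t), -6*t*exp(-5*t) + exp(-5*t)]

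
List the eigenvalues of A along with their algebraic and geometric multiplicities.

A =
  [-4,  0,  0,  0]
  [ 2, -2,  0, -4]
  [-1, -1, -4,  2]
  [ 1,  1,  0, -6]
λ = -4: alg = 4, geom = 3

Step 1 — factor the characteristic polynomial to read off the algebraic multiplicities:
  χ_A(x) = (x + 4)^4

Step 2 — compute geometric multiplicities via the rank-nullity identity g(λ) = n − rank(A − λI):
  rank(A − (-4)·I) = 1, so dim ker(A − (-4)·I) = n − 1 = 3

Summary:
  λ = -4: algebraic multiplicity = 4, geometric multiplicity = 3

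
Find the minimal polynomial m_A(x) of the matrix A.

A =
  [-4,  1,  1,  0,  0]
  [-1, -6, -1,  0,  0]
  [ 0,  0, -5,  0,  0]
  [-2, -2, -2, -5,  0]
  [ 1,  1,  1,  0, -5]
x^2 + 10*x + 25

The characteristic polynomial is χ_A(x) = (x + 5)^5, so the eigenvalues are known. The minimal polynomial is
  m_A(x) = Π_λ (x − λ)^{k_λ}
where k_λ is the size of the *largest* Jordan block for λ (equivalently, the smallest k with (A − λI)^k v = 0 for every generalised eigenvector v of λ).

  λ = -5: largest Jordan block has size 2, contributing (x + 5)^2

So m_A(x) = (x + 5)^2 = x^2 + 10*x + 25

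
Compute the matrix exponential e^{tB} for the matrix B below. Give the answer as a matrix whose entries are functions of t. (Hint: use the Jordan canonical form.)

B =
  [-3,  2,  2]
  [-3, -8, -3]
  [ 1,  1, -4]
e^{tB} =
  [2*t*exp(-5*t) + exp(-5*t), 2*t*exp(-5*t), 2*t*exp(-5*t)]
  [-3*t*exp(-5*t), -3*t*exp(-5*t) + exp(-5*t), -3*t*exp(-5*t)]
  [t*exp(-5*t), t*exp(-5*t), t*exp(-5*t) + exp(-5*t)]

Strategy: write B = P · J · P⁻¹ where J is a Jordan canonical form, so e^{tB} = P · e^{tJ} · P⁻¹, and e^{tJ} can be computed block-by-block.

B has Jordan form
J =
  [-5,  1,  0]
  [ 0, -5,  0]
  [ 0,  0, -5]
(up to reordering of blocks).

Per-block formulas:
  For a 2×2 Jordan block J_2(-5): exp(t · J_2(-5)) = e^(-5t)·(I + t·N), where N is the 2×2 nilpotent shift.
  For a 1×1 block at λ = -5: exp(t · [-5]) = [e^(-5t)].

After assembling e^{tJ} and conjugating by P, we get:

e^{tB} =
  [2*t*exp(-5*t) + exp(-5*t), 2*t*exp(-5*t), 2*t*exp(-5*t)]
  [-3*t*exp(-5*t), -3*t*exp(-5*t) + exp(-5*t), -3*t*exp(-5*t)]
  [t*exp(-5*t), t*exp(-5*t), t*exp(-5*t) + exp(-5*t)]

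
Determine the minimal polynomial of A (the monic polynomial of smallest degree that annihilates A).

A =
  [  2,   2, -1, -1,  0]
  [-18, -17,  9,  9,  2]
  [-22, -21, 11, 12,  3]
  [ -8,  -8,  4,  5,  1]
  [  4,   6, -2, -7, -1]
x^3

The characteristic polynomial is χ_A(x) = x^5, so the eigenvalues are known. The minimal polynomial is
  m_A(x) = Π_λ (x − λ)^{k_λ}
where k_λ is the size of the *largest* Jordan block for λ (equivalently, the smallest k with (A − λI)^k v = 0 for every generalised eigenvector v of λ).

  λ = 0: largest Jordan block has size 3, contributing (x − 0)^3

So m_A(x) = x^3 = x^3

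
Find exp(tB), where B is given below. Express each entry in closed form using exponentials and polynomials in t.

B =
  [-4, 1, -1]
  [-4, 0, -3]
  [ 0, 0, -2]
e^{tB} =
  [-2*t*exp(-2*t) + exp(-2*t), t*exp(-2*t), -t^2*exp(-2*t)/2 - t*exp(-2*t)]
  [-4*t*exp(-2*t), 2*t*exp(-2*t) + exp(-2*t), -t^2*exp(-2*t) - 3*t*exp(-2*t)]
  [0, 0, exp(-2*t)]

Strategy: write B = P · J · P⁻¹ where J is a Jordan canonical form, so e^{tB} = P · e^{tJ} · P⁻¹, and e^{tJ} can be computed block-by-block.

B has Jordan form
J =
  [-2,  1,  0]
  [ 0, -2,  1]
  [ 0,  0, -2]
(up to reordering of blocks).

Per-block formulas:
  For a 3×3 Jordan block J_3(-2): exp(t · J_3(-2)) = e^(-2t)·(I + t·N + (t^2/2)·N^2), where N is the 3×3 nilpotent shift.

After assembling e^{tJ} and conjugating by P, we get:

e^{tB} =
  [-2*t*exp(-2*t) + exp(-2*t), t*exp(-2*t), -t^2*exp(-2*t)/2 - t*exp(-2*t)]
  [-4*t*exp(-2*t), 2*t*exp(-2*t) + exp(-2*t), -t^2*exp(-2*t) - 3*t*exp(-2*t)]
  [0, 0, exp(-2*t)]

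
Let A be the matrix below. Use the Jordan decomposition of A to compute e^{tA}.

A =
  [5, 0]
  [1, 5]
e^{tA} =
  [exp(5*t), 0]
  [t*exp(5*t), exp(5*t)]

Strategy: write A = P · J · P⁻¹ where J is a Jordan canonical form, so e^{tA} = P · e^{tJ} · P⁻¹, and e^{tJ} can be computed block-by-block.

A has Jordan form
J =
  [5, 1]
  [0, 5]
(up to reordering of blocks).

Per-block formulas:
  For a 2×2 Jordan block J_2(5): exp(t · J_2(5)) = e^(5t)·(I + t·N), where N is the 2×2 nilpotent shift.

After assembling e^{tJ} and conjugating by P, we get:

e^{tA} =
  [exp(5*t), 0]
  [t*exp(5*t), exp(5*t)]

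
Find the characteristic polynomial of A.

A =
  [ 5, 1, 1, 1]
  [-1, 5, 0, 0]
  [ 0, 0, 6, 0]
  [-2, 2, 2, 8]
x^4 - 24*x^3 + 216*x^2 - 864*x + 1296

Expanding det(x·I − A) (e.g. by cofactor expansion or by noting that A is similar to its Jordan form J, which has the same characteristic polynomial as A) gives
  χ_A(x) = x^4 - 24*x^3 + 216*x^2 - 864*x + 1296
which factors as (x - 6)^4. The eigenvalues (with algebraic multiplicities) are λ = 6 with multiplicity 4.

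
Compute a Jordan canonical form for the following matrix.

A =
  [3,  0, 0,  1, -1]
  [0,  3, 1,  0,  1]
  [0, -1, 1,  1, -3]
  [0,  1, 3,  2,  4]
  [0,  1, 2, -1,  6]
J_3(3) ⊕ J_2(3)

The characteristic polynomial is
  det(x·I − A) = x^5 - 15*x^4 + 90*x^3 - 270*x^2 + 405*x - 243 = (x - 3)^5

Eigenvalues and multiplicities (the geometric multiplicity of λ is n − rank(A − λI), which equals the number of Jordan blocks for λ):
  λ = 3: algebraic multiplicity = 5, geometric multiplicity = 2

Determining the block sizes for each eigenvalue:
  λ = 3: with am = 5 and gm = 2, the partition is not yet determined (e.g. several partitions of 5 into 2 parts exist). Let N = A − (3)·I. Computing rank(N^1) = 3, rank(N^2) = 1, rank(N^3) = 0; the number of blocks of size ≥ j is rank(N^{j−1}) − rank(N^j), giving [2, 2, 1]. So we have 1 block(s) of size 3, 1 block(s) of size 2 → block sizes [3, 2]

Assembling the blocks gives a Jordan form
J =
  [3, 1, 0, 0, 0]
  [0, 3, 1, 0, 0]
  [0, 0, 3, 0, 0]
  [0, 0, 0, 3, 1]
  [0, 0, 0, 0, 3]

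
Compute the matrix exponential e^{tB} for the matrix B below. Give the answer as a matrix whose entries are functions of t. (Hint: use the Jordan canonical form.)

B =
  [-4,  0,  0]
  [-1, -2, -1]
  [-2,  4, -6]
e^{tB} =
  [exp(-4*t), 0, 0]
  [-t*exp(-4*t), 2*t*exp(-4*t) + exp(-4*t), -t*exp(-4*t)]
  [-2*t*exp(-4*t), 4*t*exp(-4*t), -2*t*exp(-4*t) + exp(-4*t)]

Strategy: write B = P · J · P⁻¹ where J is a Jordan canonical form, so e^{tB} = P · e^{tJ} · P⁻¹, and e^{tJ} can be computed block-by-block.

B has Jordan form
J =
  [-4,  1,  0]
  [ 0, -4,  0]
  [ 0,  0, -4]
(up to reordering of blocks).

Per-block formulas:
  For a 2×2 Jordan block J_2(-4): exp(t · J_2(-4)) = e^(-4t)·(I + t·N), where N is the 2×2 nilpotent shift.
  For a 1×1 block at λ = -4: exp(t · [-4]) = [e^(-4t)].

After assembling e^{tJ} and conjugating by P, we get:

e^{tB} =
  [exp(-4*t), 0, 0]
  [-t*exp(-4*t), 2*t*exp(-4*t) + exp(-4*t), -t*exp(-4*t)]
  [-2*t*exp(-4*t), 4*t*exp(-4*t), -2*t*exp(-4*t) + exp(-4*t)]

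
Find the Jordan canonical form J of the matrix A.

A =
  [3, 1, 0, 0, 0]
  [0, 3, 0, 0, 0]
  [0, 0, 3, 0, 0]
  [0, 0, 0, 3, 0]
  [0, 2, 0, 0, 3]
J_2(3) ⊕ J_1(3) ⊕ J_1(3) ⊕ J_1(3)

The characteristic polynomial is
  det(x·I − A) = x^5 - 15*x^4 + 90*x^3 - 270*x^2 + 405*x - 243 = (x - 3)^5

Eigenvalues and multiplicities (the geometric multiplicity of λ is n − rank(A − λI), which equals the number of Jordan blocks for λ):
  λ = 3: algebraic multiplicity = 5, geometric multiplicity = 4

Determining the block sizes for each eigenvalue:
  λ = 3: 4 blocks summing to 5 forces exactly one block of size 2 and the rest size 1 → block sizes [2, 1, 1, 1]

Assembling the blocks gives a Jordan form
J =
  [3, 1, 0, 0, 0]
  [0, 3, 0, 0, 0]
  [0, 0, 3, 0, 0]
  [0, 0, 0, 3, 0]
  [0, 0, 0, 0, 3]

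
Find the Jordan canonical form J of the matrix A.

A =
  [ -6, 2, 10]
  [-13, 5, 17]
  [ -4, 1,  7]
J_3(2)

The characteristic polynomial is
  det(x·I − A) = x^3 - 6*x^2 + 12*x - 8 = (x - 2)^3

Eigenvalues and multiplicities (the geometric multiplicity of λ is n − rank(A − λI), which equals the number of Jordan blocks for λ):
  λ = 2: algebraic multiplicity = 3, geometric multiplicity = 1

Determining the block sizes for each eigenvalue:
  λ = 2: one block (gm = 1), so the single block has size am = 3 → block sizes [3]

Assembling the blocks gives a Jordan form
J =
  [2, 1, 0]
  [0, 2, 1]
  [0, 0, 2]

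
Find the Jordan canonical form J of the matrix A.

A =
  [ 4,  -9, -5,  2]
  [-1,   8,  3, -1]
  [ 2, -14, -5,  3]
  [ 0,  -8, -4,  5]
J_2(3) ⊕ J_2(3)

The characteristic polynomial is
  det(x·I − A) = x^4 - 12*x^3 + 54*x^2 - 108*x + 81 = (x - 3)^4

Eigenvalues and multiplicities (the geometric multiplicity of λ is n − rank(A − λI), which equals the number of Jordan blocks for λ):
  λ = 3: algebraic multiplicity = 4, geometric multiplicity = 2

Determining the block sizes for each eigenvalue:
  λ = 3: with am = 4 and gm = 2, the partition is not yet determined (e.g. several partitions of 4 into 2 parts exist). Let N = A − (3)·I. Computing rank(N^1) = 2, rank(N^2) = 0; the number of blocks of size ≥ j is rank(N^{j−1}) − rank(N^j), giving [2, 2]. So we have 2 block(s) of size 2 → block sizes [2, 2]

Assembling the blocks gives a Jordan form
J =
  [3, 1, 0, 0]
  [0, 3, 0, 0]
  [0, 0, 3, 1]
  [0, 0, 0, 3]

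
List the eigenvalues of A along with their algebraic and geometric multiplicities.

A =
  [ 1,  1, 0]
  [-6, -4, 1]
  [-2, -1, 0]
λ = -1: alg = 3, geom = 1

Step 1 — factor the characteristic polynomial to read off the algebraic multiplicities:
  χ_A(x) = (x + 1)^3

Step 2 — compute geometric multiplicities via the rank-nullity identity g(λ) = n − rank(A − λI):
  rank(A − (-1)·I) = 2, so dim ker(A − (-1)·I) = n − 2 = 1

Summary:
  λ = -1: algebraic multiplicity = 3, geometric multiplicity = 1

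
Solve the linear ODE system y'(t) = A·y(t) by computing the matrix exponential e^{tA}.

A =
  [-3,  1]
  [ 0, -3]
e^{tA} =
  [exp(-3*t), t*exp(-3*t)]
  [0, exp(-3*t)]

Strategy: write A = P · J · P⁻¹ where J is a Jordan canonical form, so e^{tA} = P · e^{tJ} · P⁻¹, and e^{tJ} can be computed block-by-block.

A has Jordan form
J =
  [-3,  1]
  [ 0, -3]
(up to reordering of blocks).

Per-block formulas:
  For a 2×2 Jordan block J_2(-3): exp(t · J_2(-3)) = e^(-3t)·(I + t·N), where N is the 2×2 nilpotent shift.

After assembling e^{tJ} and conjugating by P, we get:

e^{tA} =
  [exp(-3*t), t*exp(-3*t)]
  [0, exp(-3*t)]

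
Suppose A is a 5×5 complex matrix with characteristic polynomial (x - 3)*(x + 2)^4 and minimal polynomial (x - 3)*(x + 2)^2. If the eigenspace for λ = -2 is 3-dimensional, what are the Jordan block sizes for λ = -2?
Block sizes for λ = -2: [2, 1, 1]

Step 1 — from the characteristic polynomial, algebraic multiplicity of λ = -2 is 4. From dim ker(A − (-2)·I) = 3, there are exactly 3 Jordan blocks for λ = -2.
Step 2 — from the minimal polynomial, the factor (x + 2)^2 tells us the largest block for λ = -2 has size 2.
Step 3 — with total size 4, 3 blocks, and largest block 2, the block sizes (in nonincreasing order) are [2, 1, 1].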